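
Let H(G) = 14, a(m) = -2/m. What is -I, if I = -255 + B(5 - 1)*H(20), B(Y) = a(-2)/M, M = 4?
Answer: 503/2 ≈ 251.50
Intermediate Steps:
B(Y) = ¼ (B(Y) = -2/(-2)/4 = -2*(-½)*(¼) = 1*(¼) = ¼)
I = -503/2 (I = -255 + (¼)*14 = -255 + 7/2 = -503/2 ≈ -251.50)
-I = -1*(-503/2) = 503/2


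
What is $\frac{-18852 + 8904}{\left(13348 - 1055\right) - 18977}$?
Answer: $\frac{829}{557} \approx 1.4883$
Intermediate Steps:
$\frac{-18852 + 8904}{\left(13348 - 1055\right) - 18977} = - \frac{9948}{\left(13348 - 1055\right) - 18977} = - \frac{9948}{12293 - 18977} = - \frac{9948}{-6684} = \left(-9948\right) \left(- \frac{1}{6684}\right) = \frac{829}{557}$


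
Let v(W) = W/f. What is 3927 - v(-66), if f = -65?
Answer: 255189/65 ≈ 3926.0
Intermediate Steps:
v(W) = -W/65 (v(W) = W/(-65) = W*(-1/65) = -W/65)
3927 - v(-66) = 3927 - (-1)*(-66)/65 = 3927 - 1*66/65 = 3927 - 66/65 = 255189/65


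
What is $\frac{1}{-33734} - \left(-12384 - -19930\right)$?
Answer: $- \frac{254556765}{33734} \approx -7546.0$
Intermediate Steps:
$\frac{1}{-33734} - \left(-12384 - -19930\right) = - \frac{1}{33734} - \left(-12384 + 19930\right) = - \frac{1}{33734} - 7546 = - \frac{254556765}{33734}$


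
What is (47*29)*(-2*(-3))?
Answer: 8178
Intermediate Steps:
(47*29)*(-2*(-3)) = 1363*6 = 8178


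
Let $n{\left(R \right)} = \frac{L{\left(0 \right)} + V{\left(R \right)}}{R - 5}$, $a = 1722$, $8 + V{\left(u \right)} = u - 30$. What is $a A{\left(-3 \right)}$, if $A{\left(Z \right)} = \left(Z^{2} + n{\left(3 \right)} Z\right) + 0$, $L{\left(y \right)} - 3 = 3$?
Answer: $-59409$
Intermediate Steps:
$V{\left(u \right)} = -38 + u$ ($V{\left(u \right)} = -8 + \left(u - 30\right) = -8 + \left(-30 + u\right) = -38 + u$)
$L{\left(y \right)} = 6$ ($L{\left(y \right)} = 3 + 3 = 6$)
$n{\left(R \right)} = \frac{-32 + R}{-5 + R}$ ($n{\left(R \right)} = \frac{6 + \left(-38 + R\right)}{R - 5} = \frac{-32 + R}{-5 + R}$)
$A{\left(Z \right)} = Z^{2} + \frac{29 Z}{2}$ ($A{\left(Z \right)} = \left(Z^{2} + \frac{-32 + 3}{-5 + 3} Z\right) + 0 = \left(Z^{2} + \frac{1}{-2} \left(-29\right) Z\right) + 0 = \left(Z^{2} + \left(- \frac{1}{2}\right) \left(-29\right) Z\right) + 0 = \left(Z^{2} + \frac{29 Z}{2}\right) + 0 = Z^{2} + \frac{29 Z}{2}$)
$a A{\left(-3 \right)} = 1722 \cdot \frac{1}{2} \left(-3\right) \left(29 + 2 \left(-3\right)\right) = 1722 \cdot \frac{1}{2} \left(-3\right) \left(29 - 6\right) = 1722 \cdot \frac{1}{2} \left(-3\right) 23 = 1722 \left(- \frac{69}{2}\right) = -59409$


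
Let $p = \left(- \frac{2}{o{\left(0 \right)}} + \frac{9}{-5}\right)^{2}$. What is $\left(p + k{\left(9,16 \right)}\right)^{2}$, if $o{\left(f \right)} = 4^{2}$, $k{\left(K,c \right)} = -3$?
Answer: $\frac{1274641}{2560000} \approx 0.49791$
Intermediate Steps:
$o{\left(f \right)} = 16$
$p = \frac{5929}{1600}$ ($p = \left(- \frac{2}{16} + \frac{9}{-5}\right)^{2} = \left(\left(-2\right) \frac{1}{16} + 9 \left(- \frac{1}{5}\right)\right)^{2} = \left(- \frac{1}{8} - \frac{9}{5}\right)^{2} = \left(- \frac{77}{40}\right)^{2} = \frac{5929}{1600} \approx 3.7056$)
$\left(p + k{\left(9,16 \right)}\right)^{2} = \left(\frac{5929}{1600} - 3\right)^{2} = \left(\frac{1129}{1600}\right)^{2} = \frac{1274641}{2560000}$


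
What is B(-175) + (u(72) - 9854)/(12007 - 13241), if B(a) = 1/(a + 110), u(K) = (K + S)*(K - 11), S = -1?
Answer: 357761/80210 ≈ 4.4603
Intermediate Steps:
u(K) = (-1 + K)*(-11 + K) (u(K) = (K - 1)*(K - 11) = (-1 + K)*(-11 + K))
B(a) = 1/(110 + a)
B(-175) + (u(72) - 9854)/(12007 - 13241) = 1/(110 - 175) + ((11 + 72² - 12*72) - 9854)/(12007 - 13241) = 1/(-65) + ((11 + 5184 - 864) - 9854)/(-1234) = -1/65 + (4331 - 9854)*(-1/1234) = -1/65 - 5523*(-1/1234) = -1/65 + 5523/1234 = 357761/80210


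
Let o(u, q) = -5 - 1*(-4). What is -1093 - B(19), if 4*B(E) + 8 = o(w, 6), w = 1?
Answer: -4363/4 ≈ -1090.8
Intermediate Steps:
o(u, q) = -1 (o(u, q) = -5 + 4 = -1)
B(E) = -9/4 (B(E) = -2 + (¼)*(-1) = -2 - ¼ = -9/4)
-1093 - B(19) = -1093 - 1*(-9/4) = -1093 + 9/4 = -4363/4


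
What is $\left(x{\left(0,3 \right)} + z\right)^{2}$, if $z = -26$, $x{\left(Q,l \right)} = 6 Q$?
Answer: $676$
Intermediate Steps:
$\left(x{\left(0,3 \right)} + z\right)^{2} = \left(6 \cdot 0 - 26\right)^{2} = \left(0 - 26\right)^{2} = \left(-26\right)^{2} = 676$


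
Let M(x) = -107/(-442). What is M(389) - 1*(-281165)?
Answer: 124275037/442 ≈ 2.8117e+5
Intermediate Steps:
M(x) = 107/442 (M(x) = -107*(-1/442) = 107/442)
M(389) - 1*(-281165) = 107/442 - 1*(-281165) = 107/442 + 281165 = 124275037/442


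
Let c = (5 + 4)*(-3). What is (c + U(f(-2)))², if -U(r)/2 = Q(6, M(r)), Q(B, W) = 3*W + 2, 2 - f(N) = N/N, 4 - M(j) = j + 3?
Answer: 961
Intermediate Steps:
M(j) = 1 - j (M(j) = 4 - (j + 3) = 4 - (3 + j) = 4 + (-3 - j) = 1 - j)
f(N) = 1 (f(N) = 2 - N/N = 2 - 1*1 = 2 - 1 = 1)
c = -27 (c = 9*(-3) = -27)
Q(B, W) = 2 + 3*W
U(r) = -10 + 6*r (U(r) = -2*(2 + 3*(1 - r)) = -2*(2 + (3 - 3*r)) = -2*(5 - 3*r) = -10 + 6*r)
(c + U(f(-2)))² = (-27 + (-10 + 6*1))² = (-27 + (-10 + 6))² = (-27 - 4)² = (-31)² = 961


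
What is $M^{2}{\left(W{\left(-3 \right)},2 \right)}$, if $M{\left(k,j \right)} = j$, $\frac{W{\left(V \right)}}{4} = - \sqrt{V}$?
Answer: $4$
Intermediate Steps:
$W{\left(V \right)} = - 4 \sqrt{V}$ ($W{\left(V \right)} = 4 \left(- \sqrt{V}\right) = - 4 \sqrt{V}$)
$M^{2}{\left(W{\left(-3 \right)},2 \right)} = 2^{2} = 4$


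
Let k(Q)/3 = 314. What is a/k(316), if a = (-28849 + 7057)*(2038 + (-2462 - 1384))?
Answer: 6566656/157 ≈ 41826.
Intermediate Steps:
a = 39399936 (a = -21792*(2038 - 3846) = -21792*(-1808) = 39399936)
k(Q) = 942 (k(Q) = 3*314 = 942)
a/k(316) = 39399936/942 = 39399936*(1/942) = 6566656/157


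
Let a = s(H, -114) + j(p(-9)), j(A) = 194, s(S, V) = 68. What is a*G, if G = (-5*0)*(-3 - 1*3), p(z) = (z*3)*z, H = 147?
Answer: 0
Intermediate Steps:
p(z) = 3*z**2 (p(z) = (3*z)*z = 3*z**2)
a = 262 (a = 68 + 194 = 262)
G = 0 (G = 0*(-3 - 3) = 0*(-6) = 0)
a*G = 262*0 = 0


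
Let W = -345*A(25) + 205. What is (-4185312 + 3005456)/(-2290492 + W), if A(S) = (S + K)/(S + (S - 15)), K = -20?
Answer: 4129496/8016177 ≈ 0.51515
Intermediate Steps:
A(S) = (-20 + S)/(-15 + 2*S) (A(S) = (S - 20)/(S + (S - 15)) = (-20 + S)/(S + (-15 + S)) = (-20 + S)/(-15 + 2*S))
W = 1090/7 (W = -345*(-20 + 25)/(-15 + 2*25) + 205 = -345*5/(-15 + 50) + 205 = -345*5/35 + 205 = -69*5/7 + 205 = -345*1/7 + 205 = -345/7 + 205 = 1090/7 ≈ 155.71)
(-4185312 + 3005456)/(-2290492 + W) = (-4185312 + 3005456)/(-2290492 + 1090/7) = -1179856/(-16032354/7) = -1179856*(-7/16032354) = 4129496/8016177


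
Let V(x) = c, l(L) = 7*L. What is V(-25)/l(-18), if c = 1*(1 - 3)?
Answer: 1/63 ≈ 0.015873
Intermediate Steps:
c = -2 (c = 1*(-2) = -2)
V(x) = -2
V(-25)/l(-18) = -2/(7*(-18)) = -2/(-126) = -2*(-1/126) = 1/63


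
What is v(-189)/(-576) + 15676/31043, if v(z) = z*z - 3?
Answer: -183294083/2980128 ≈ -61.505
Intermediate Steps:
v(z) = -3 + z**2 (v(z) = z**2 - 3 = -3 + z**2)
v(-189)/(-576) + 15676/31043 = (-3 + (-189)**2)/(-576) + 15676/31043 = (-3 + 35721)*(-1/576) + 15676*(1/31043) = 35718*(-1/576) + 15676/31043 = -5953/96 + 15676/31043 = -183294083/2980128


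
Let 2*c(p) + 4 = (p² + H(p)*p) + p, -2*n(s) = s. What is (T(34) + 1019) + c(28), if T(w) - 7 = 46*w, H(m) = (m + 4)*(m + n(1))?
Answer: 15314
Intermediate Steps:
n(s) = -s/2
H(m) = (4 + m)*(-½ + m) (H(m) = (m + 4)*(m - ½*1) = (4 + m)*(m - ½) = (4 + m)*(-½ + m))
c(p) = -2 + p/2 + p²/2 + p*(-2 + p² + 7*p/2)/2 (c(p) = -2 + ((p² + (-2 + p² + 7*p/2)*p) + p)/2 = -2 + ((p² + p*(-2 + p² + 7*p/2)) + p)/2 = -2 + (p + p² + p*(-2 + p² + 7*p/2))/2 = -2 + (p/2 + p²/2 + p*(-2 + p² + 7*p/2)/2) = -2 + p/2 + p²/2 + p*(-2 + p² + 7*p/2)/2)
T(w) = 7 + 46*w
(T(34) + 1019) + c(28) = ((7 + 46*34) + 1019) + (-2 + (½)*28³ - ½*28 + (9/4)*28²) = ((7 + 1564) + 1019) + (-2 + (½)*21952 - 14 + (9/4)*784) = (1571 + 1019) + (-2 + 10976 - 14 + 1764) = 2590 + 12724 = 15314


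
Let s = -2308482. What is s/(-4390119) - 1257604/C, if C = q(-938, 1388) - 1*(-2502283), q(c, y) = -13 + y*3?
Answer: 59131316/2455052103 ≈ 0.024086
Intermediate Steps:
q(c, y) = -13 + 3*y
C = 2506434 (C = (-13 + 3*1388) - 1*(-2502283) = (-13 + 4164) + 2502283 = 4151 + 2502283 = 2506434)
s/(-4390119) - 1257604/C = -2308482/(-4390119) - 1257604/2506434 = -2308482*(-1/4390119) - 1257604*1/2506434 = 256498/487791 - 628802/1253217 = 59131316/2455052103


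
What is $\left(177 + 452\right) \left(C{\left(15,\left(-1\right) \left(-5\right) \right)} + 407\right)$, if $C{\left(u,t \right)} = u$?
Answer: $265438$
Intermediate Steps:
$\left(177 + 452\right) \left(C{\left(15,\left(-1\right) \left(-5\right) \right)} + 407\right) = \left(177 + 452\right) \left(15 + 407\right) = 629 \cdot 422 = 265438$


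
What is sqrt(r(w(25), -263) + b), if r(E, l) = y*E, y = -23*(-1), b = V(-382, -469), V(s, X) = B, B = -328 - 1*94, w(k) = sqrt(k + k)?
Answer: sqrt(-422 + 115*sqrt(2)) ≈ 16.105*I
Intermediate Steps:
w(k) = sqrt(2)*sqrt(k) (w(k) = sqrt(2*k) = sqrt(2)*sqrt(k))
B = -422 (B = -328 - 94 = -422)
V(s, X) = -422
b = -422
y = 23
r(E, l) = 23*E
sqrt(r(w(25), -263) + b) = sqrt(23*(sqrt(2)*sqrt(25)) - 422) = sqrt(23*(sqrt(2)*5) - 422) = sqrt(23*(5*sqrt(2)) - 422) = sqrt(115*sqrt(2) - 422) = sqrt(-422 + 115*sqrt(2))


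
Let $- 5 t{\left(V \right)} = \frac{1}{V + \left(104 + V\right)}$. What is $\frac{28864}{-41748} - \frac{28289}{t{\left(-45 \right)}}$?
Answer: $\frac{20667653294}{10437} \approx 1.9802 \cdot 10^{6}$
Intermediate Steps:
$t{\left(V \right)} = - \frac{1}{5 \left(104 + 2 V\right)}$ ($t{\left(V \right)} = - \frac{1}{5 \left(V + \left(104 + V\right)\right)} = - \frac{1}{5 \left(104 + 2 V\right)}$)
$\frac{28864}{-41748} - \frac{28289}{t{\left(-45 \right)}} = \frac{28864}{-41748} - \frac{28289}{\left(-1\right) \frac{1}{520 + 10 \left(-45\right)}} = 28864 \left(- \frac{1}{41748}\right) - \frac{28289}{\left(-1\right) \frac{1}{520 - 450}} = - \frac{7216}{10437} - \frac{28289}{\left(-1\right) \frac{1}{70}} = - \frac{7216}{10437} - \frac{28289}{- \frac{1}{70}} = - \frac{7216}{10437} - -1980230 = - \frac{7216}{10437} + 1980230 = \frac{20667653294}{10437}$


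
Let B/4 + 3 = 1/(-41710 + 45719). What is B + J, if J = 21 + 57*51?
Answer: 11690248/4009 ≈ 2916.0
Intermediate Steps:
J = 2928 (J = 21 + 2907 = 2928)
B = -48104/4009 (B = -12 + 4/(-41710 + 45719) = -12 + 4/4009 = -48104/4009 ≈ -11.999)
B + J = -48104/4009 + 2928 = 11690248/4009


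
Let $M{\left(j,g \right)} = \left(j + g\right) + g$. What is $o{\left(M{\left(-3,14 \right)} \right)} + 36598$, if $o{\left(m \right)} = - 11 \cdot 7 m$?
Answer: $34673$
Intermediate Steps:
$M{\left(j,g \right)} = j + 2 g$ ($M{\left(j,g \right)} = \left(g + j\right) + g = j + 2 g$)
$o{\left(m \right)} = - 77 m$
$o{\left(M{\left(-3,14 \right)} \right)} + 36598 = - 77 \left(-3 + 2 \cdot 14\right) + 36598 = - 77 \left(-3 + 28\right) + 36598 = \left(-77\right) 25 + 36598 = -1925 + 36598 = 34673$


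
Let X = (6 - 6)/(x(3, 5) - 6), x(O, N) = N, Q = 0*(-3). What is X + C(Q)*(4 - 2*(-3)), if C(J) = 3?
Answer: 30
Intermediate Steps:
Q = 0
X = 0 (X = (6 - 6)/(5 - 6) = 0/(-1) = 0*(-1) = 0)
X + C(Q)*(4 - 2*(-3)) = 0 + 3*(4 - 2*(-3)) = 0 + 3*(4 + 6) = 0 + 3*10 = 0 + 30 = 30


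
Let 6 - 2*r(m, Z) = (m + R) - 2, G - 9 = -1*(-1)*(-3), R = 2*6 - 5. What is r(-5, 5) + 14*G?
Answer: 87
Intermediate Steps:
R = 7 (R = 12 - 5 = 7)
G = 6 (G = 9 - 1*(-1)*(-3) = 9 + 1*(-3) = 9 - 3 = 6)
r(m, Z) = ½ - m/2 (r(m, Z) = 3 - ((m + 7) - 2)/2 = 3 - ((7 + m) - 2)/2 = 3 - (5 + m)/2 = 3 + (-5/2 - m/2) = ½ - m/2)
r(-5, 5) + 14*G = (½ - ½*(-5)) + 14*6 = (½ + 5/2) + 84 = 3 + 84 = 87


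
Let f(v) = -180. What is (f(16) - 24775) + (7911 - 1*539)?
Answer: -17583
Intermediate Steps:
(f(16) - 24775) + (7911 - 1*539) = (-180 - 24775) + (7911 - 1*539) = -24955 + (7911 - 539) = -24955 + 7372 = -17583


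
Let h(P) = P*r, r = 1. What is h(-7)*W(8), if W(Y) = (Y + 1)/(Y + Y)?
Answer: -63/16 ≈ -3.9375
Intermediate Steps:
h(P) = P (h(P) = P*1 = P)
W(Y) = (1 + Y)/(2*Y) (W(Y) = (1 + Y)/((2*Y)) = (1 + Y)*(1/(2*Y)) = (1 + Y)/(2*Y))
h(-7)*W(8) = -7*(1 + 8)/(2*8) = -7*9/(2*8) = -7*9/16 = -63/16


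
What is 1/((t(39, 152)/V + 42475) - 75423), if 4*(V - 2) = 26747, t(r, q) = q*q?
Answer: -26755/881431324 ≈ -3.0354e-5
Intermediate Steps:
t(r, q) = q**2
V = 26755/4 (V = 2 + (1/4)*26747 = 2 + 26747/4 = 26755/4 ≈ 6688.8)
1/((t(39, 152)/V + 42475) - 75423) = 1/((152**2/(26755/4) + 42475) - 75423) = 1/((23104*(4/26755) + 42475) - 75423) = 1/((92416/26755 + 42475) - 75423) = 1/(1136511041/26755 - 75423) = 1/(-881431324/26755) = -26755/881431324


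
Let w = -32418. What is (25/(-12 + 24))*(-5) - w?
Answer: 388891/12 ≈ 32408.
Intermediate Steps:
(25/(-12 + 24))*(-5) - w = (25/(-12 + 24))*(-5) - 1*(-32418) = (25/12)*(-5) + 32418 = -125/12 + 32418 = 388891/12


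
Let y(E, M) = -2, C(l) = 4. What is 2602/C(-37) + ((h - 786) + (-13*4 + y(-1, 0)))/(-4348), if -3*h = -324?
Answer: 1414553/2174 ≈ 650.67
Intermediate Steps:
h = 108 (h = -⅓*(-324) = 108)
2602/C(-37) + ((h - 786) + (-13*4 + y(-1, 0)))/(-4348) = 2602/4 + ((108 - 786) + (-13*4 - 2))/(-4348) = 2602*(¼) + (-678 + (-52 - 2))*(-1/4348) = 1301/2 + (-678 - 54)*(-1/4348) = 1301/2 - 732*(-1/4348) = 1301/2 + 183/1087 = 1414553/2174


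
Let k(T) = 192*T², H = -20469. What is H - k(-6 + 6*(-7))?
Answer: -462837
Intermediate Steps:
H - k(-6 + 6*(-7)) = -20469 - 192*(-6 + 6*(-7))² = -20469 - 192*(-6 - 42)² = -20469 - 192*(-48)² = -20469 - 192*2304 = -20469 - 1*442368 = -20469 - 442368 = -462837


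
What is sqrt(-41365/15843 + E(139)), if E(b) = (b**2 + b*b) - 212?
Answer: 5*sqrt(385811983815)/15843 ≈ 196.03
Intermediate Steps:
E(b) = -212 + 2*b**2 (E(b) = (b**2 + b**2) - 212 = 2*b**2 - 212 = -212 + 2*b**2)
sqrt(-41365/15843 + E(139)) = sqrt(-41365/15843 + (-212 + 2*139**2)) = sqrt(-41365*1/15843 + (-212 + 2*19321)) = sqrt(-41365/15843 + (-212 + 38642)) = sqrt(-41365/15843 + 38430) = sqrt(608805125/15843) = 5*sqrt(385811983815)/15843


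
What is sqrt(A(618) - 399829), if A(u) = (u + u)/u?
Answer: I*sqrt(399827) ≈ 632.32*I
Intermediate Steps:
A(u) = 2 (A(u) = (2*u)/u = 2)
sqrt(A(618) - 399829) = sqrt(2 - 399829) = sqrt(-399827) = I*sqrt(399827)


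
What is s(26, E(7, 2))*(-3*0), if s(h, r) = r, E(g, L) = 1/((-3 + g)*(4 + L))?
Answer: 0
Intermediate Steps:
E(g, L) = 1/((-3 + g)*(4 + L))
s(26, E(7, 2))*(-3*0) = (-3*0)/(-12 - 3*2 + 4*7 + 2*7) = 0/(-12 - 6 + 28 + 14) = 0/24 = (1/24)*0 = 0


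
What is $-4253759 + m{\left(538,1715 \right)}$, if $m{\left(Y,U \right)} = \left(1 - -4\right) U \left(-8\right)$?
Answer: $-4322359$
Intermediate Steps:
$m{\left(Y,U \right)} = - 40 U$ ($m{\left(Y,U \right)} = \left(1 + 4\right) U \left(-8\right) = 5 U \left(-8\right) = - 40 U$)
$-4253759 + m{\left(538,1715 \right)} = -4253759 - 68600 = -4322359$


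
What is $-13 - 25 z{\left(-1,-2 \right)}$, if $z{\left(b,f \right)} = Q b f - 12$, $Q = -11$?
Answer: $837$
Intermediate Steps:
$z{\left(b,f \right)} = -12 - 11 b f$ ($z{\left(b,f \right)} = - 11 b f - 12 = -12 - 11 b f$)
$-13 - 25 z{\left(-1,-2 \right)} = -13 - 25 \left(-12 - \left(-11\right) \left(-2\right)\right) = -13 - 25 \left(-12 - 22\right) = -13 - -850 = -13 + 850 = 837$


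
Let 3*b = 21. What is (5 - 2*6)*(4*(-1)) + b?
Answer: 35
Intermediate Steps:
b = 7 (b = (⅓)*21 = 7)
(5 - 2*6)*(4*(-1)) + b = (5 - 2*6)*(4*(-1)) + 7 = (5 - 12)*(-4) + 7 = -7*(-4) + 7 = 28 + 7 = 35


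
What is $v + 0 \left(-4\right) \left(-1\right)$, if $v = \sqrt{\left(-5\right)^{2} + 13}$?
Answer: $\sqrt{38} \approx 6.1644$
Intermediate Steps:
$v = \sqrt{38}$ ($v = \sqrt{25 + 13} = \sqrt{38} \approx 6.1644$)
$v + 0 \left(-4\right) \left(-1\right) = \sqrt{38} + 0 \left(-4\right) \left(-1\right) = \sqrt{38} + 0 \left(-1\right) = \sqrt{38} + 0 = \sqrt{38}$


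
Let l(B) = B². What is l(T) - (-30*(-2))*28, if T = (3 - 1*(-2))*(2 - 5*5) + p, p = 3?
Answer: 10864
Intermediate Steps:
T = -112 (T = (3 - 1*(-2))*(2 - 5*5) + 3 = (3 + 2)*(2 - 25) + 3 = 5*(-23) + 3 = -115 + 3 = -112)
l(T) - (-30*(-2))*28 = (-112)² - (-30*(-2))*28 = 12544 - 60*28 = 12544 - 1*1680 = 12544 - 1680 = 10864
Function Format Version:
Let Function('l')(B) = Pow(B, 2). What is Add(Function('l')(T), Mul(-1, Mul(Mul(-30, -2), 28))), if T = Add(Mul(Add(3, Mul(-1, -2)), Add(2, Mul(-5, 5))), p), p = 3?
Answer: 10864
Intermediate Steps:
T = -112 (T = Add(Mul(Add(3, Mul(-1, -2)), Add(2, Mul(-5, 5))), 3) = Add(Mul(Add(3, 2), Add(2, -25)), 3) = Add(Mul(5, -23), 3) = Add(-115, 3) = -112)
Add(Function('l')(T), Mul(-1, Mul(Mul(-30, -2), 28))) = Add(Pow(-112, 2), Mul(-1, Mul(Mul(-30, -2), 28))) = Add(12544, Mul(-1, Mul(60, 28))) = Add(12544, Mul(-1, 1680)) = Add(12544, -1680) = 10864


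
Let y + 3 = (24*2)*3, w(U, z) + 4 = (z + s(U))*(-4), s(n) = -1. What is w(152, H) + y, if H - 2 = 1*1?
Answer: 129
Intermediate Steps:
H = 3 (H = 2 + 1*1 = 2 + 1 = 3)
w(U, z) = -4*z (w(U, z) = -4 + (z - 1)*(-4) = -4 + (-1 + z)*(-4) = -4 + (4 - 4*z) = -4*z)
y = 141 (y = -3 + (24*2)*3 = -3 + 48*3 = -3 + 144 = 141)
w(152, H) + y = -4*3 + 141 = -12 + 141 = 129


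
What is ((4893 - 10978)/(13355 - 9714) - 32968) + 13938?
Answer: -69294315/3641 ≈ -19032.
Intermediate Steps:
((4893 - 10978)/(13355 - 9714) - 32968) + 13938 = (-6085/3641 - 32968) + 13938 = -120042573/3641 + 13938 = -69294315/3641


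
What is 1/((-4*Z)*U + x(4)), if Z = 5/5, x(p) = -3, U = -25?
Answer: 1/97 ≈ 0.010309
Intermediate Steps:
Z = 1 (Z = 5*(⅕) = 1)
1/((-4*Z)*U + x(4)) = 1/(-4*1*(-25) - 3) = 1/(-4*(-25) - 3) = 1/(100 - 3) = 1/97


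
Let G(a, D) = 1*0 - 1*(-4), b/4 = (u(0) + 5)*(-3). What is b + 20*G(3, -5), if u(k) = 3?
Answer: -16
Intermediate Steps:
b = -96 (b = 4*((3 + 5)*(-3)) = 4*(8*(-3)) = 4*(-24) = -96)
G(a, D) = 4 (G(a, D) = 0 + 4 = 4)
b + 20*G(3, -5) = -96 + 20*4 = -96 + 80 = -16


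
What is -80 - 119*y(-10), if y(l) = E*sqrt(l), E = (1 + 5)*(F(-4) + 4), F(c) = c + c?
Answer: -80 + 2856*I*sqrt(10) ≈ -80.0 + 9031.5*I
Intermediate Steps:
F(c) = 2*c
E = -24 (E = (1 + 5)*(2*(-4) + 4) = 6*(-8 + 4) = 6*(-4) = -24)
y(l) = -24*sqrt(l)
-80 - 119*y(-10) = -80 - (-2856)*sqrt(-10) = -80 - (-2856)*I*sqrt(10) = -80 + 2856*I*sqrt(10)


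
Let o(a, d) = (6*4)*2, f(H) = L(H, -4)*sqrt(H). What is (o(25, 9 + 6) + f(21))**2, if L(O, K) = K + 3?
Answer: (48 - sqrt(21))**2 ≈ 1885.1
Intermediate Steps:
L(O, K) = 3 + K
f(H) = -sqrt(H) (f(H) = (3 - 4)*sqrt(H) = -sqrt(H))
o(a, d) = 48 (o(a, d) = 24*2 = 48)
(o(25, 9 + 6) + f(21))**2 = (48 - sqrt(21))**2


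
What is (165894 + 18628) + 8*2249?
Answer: 202514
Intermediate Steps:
(165894 + 18628) + 8*2249 = 184522 + 17992 = 202514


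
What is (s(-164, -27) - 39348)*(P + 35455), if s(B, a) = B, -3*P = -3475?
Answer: -4339998080/3 ≈ -1.4467e+9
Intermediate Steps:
P = 3475/3 (P = -1/3*(-3475) = 3475/3 ≈ 1158.3)
(s(-164, -27) - 39348)*(P + 35455) = (-164 - 39348)*(3475/3 + 35455) = -39512*109840/3 = -4339998080/3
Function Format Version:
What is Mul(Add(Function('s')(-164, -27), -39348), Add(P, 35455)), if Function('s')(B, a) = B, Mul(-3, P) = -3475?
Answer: Rational(-4339998080, 3) ≈ -1.4467e+9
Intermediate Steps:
P = Rational(3475, 3) (P = Mul(Rational(-1, 3), -3475) = Rational(3475, 3) ≈ 1158.3)
Mul(Add(Function('s')(-164, -27), -39348), Add(P, 35455)) = Mul(Add(-164, -39348), Add(Rational(3475, 3), 35455)) = Mul(-39512, Rational(109840, 3)) = Rational(-4339998080, 3)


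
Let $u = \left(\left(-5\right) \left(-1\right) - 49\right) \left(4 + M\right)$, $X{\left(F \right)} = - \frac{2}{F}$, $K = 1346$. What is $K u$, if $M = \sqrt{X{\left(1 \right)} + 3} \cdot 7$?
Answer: $-651464$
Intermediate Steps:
$M = 7$ ($M = \sqrt{- \frac{2}{1} + 3} \cdot 7 = \sqrt{\left(-2\right) 1 + 3} \cdot 7 = \sqrt{-2 + 3} \cdot 7 = \sqrt{1} \cdot 7 = 1 \cdot 7 = 7$)
$u = -484$ ($u = \left(\left(-5\right) \left(-1\right) - 49\right) \left(4 + 7\right) = \left(5 - 49\right) 11 = \left(-44\right) 11 = -484$)
$K u = 1346 \left(-484\right) = -651464$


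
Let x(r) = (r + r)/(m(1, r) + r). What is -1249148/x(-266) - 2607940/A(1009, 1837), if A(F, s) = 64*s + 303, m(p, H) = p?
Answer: -9754885814925/15676843 ≈ -6.2225e+5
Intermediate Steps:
x(r) = 2*r/(1 + r) (x(r) = (r + r)/(1 + r) = (2*r)/(1 + r) = 2*r/(1 + r))
A(F, s) = 303 + 64*s
-1249148/x(-266) - 2607940/A(1009, 1837) = -1249148/(2*(-266)/(1 - 266)) - 2607940/(303 + 64*1837) = -1249148/(2*(-266)/(-265)) - 2607940/(303 + 117568) = -1249148/(2*(-266)*(-1/265)) - 2607940/117871 = -1249148/532/265 - 2607940*1/117871 = -1249148*265/532 - 2607940/117871 = -82756055/133 - 2607940/117871 = -9754885814925/15676843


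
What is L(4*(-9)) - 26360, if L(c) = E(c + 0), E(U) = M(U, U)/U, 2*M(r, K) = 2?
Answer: -948961/36 ≈ -26360.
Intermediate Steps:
M(r, K) = 1 (M(r, K) = (½)*2 = 1)
E(U) = 1/U
L(c) = 1/c (L(c) = 1/(c + 0) = 1/c)
L(4*(-9)) - 26360 = 1/(4*(-9)) - 26360 = 1/(-36) - 26360 = -1/36 - 26360 = -948961/36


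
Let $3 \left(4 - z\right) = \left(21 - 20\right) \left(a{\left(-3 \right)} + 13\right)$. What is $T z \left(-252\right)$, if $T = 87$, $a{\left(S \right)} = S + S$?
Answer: $-36540$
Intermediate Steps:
$a{\left(S \right)} = 2 S$
$z = \frac{5}{3}$ ($z = 4 - \frac{\left(21 - 20\right) \left(2 \left(-3\right) + 13\right)}{3} = 4 - \frac{1 \left(-6 + 13\right)}{3} = 4 - \frac{1 \cdot 7}{3} = 4 - \frac{7}{3} = \frac{5}{3} \approx 1.6667$)
$T z \left(-252\right) = 87 \cdot \frac{5}{3} \left(-252\right) = 145 \left(-252\right) = -36540$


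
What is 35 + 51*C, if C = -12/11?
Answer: -227/11 ≈ -20.636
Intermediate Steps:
C = -12/11 (C = -12*1/11 = -12/11 ≈ -1.0909)
35 + 51*C = 35 + 51*(-12/11) = 35 - 612/11 = -227/11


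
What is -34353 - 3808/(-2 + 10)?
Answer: -34829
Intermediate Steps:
-34353 - 3808/(-2 + 10) = -34353 - 3808/8 = -34353 - 1*476 = -34353 - 476 = -34829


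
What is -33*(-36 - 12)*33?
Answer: 52272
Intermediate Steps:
-33*(-36 - 12)*33 = -33*(-48)*33 = 1584*33 = 52272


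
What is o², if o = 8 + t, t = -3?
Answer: 25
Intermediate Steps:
o = 5 (o = 8 - 3 = 5)
o² = 5² = 25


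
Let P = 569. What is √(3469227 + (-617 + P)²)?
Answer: √3471531 ≈ 1863.2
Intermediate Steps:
√(3469227 + (-617 + P)²) = √(3469227 + (-617 + 569)²) = √(3469227 + (-48)²) = √(3469227 + 2304) = √3471531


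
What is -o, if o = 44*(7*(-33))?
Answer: 10164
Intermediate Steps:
o = -10164 (o = 44*(-231) = -10164)
-o = -1*(-10164) = 10164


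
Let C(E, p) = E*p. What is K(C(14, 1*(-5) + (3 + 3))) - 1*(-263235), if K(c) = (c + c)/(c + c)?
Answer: 263236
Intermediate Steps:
K(c) = 1 (K(c) = (2*c)/((2*c)) = (2*c)*(1/(2*c)) = 1)
K(C(14, 1*(-5) + (3 + 3))) - 1*(-263235) = 1 - 1*(-263235) = 1 + 263235 = 263236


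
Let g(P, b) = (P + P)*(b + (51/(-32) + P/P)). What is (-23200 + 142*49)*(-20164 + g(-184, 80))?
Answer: 802119291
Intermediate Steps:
g(P, b) = 2*P*(-19/32 + b) (g(P, b) = (2*P)*(b + (51*(-1/32) + 1)) = (2*P)*(b + (-51/32 + 1)) = (2*P)*(b - 19/32) = (2*P)*(-19/32 + b) = 2*P*(-19/32 + b))
(-23200 + 142*49)*(-20164 + g(-184, 80)) = (-23200 + 142*49)*(-20164 + (1/16)*(-184)*(-19 + 32*80)) = (-23200 + 6958)*(-20164 + (1/16)*(-184)*(-19 + 2560)) = -16242*(-20164 + (1/16)*(-184)*2541) = -16242*(-20164 - 58443/2) = -16242*(-98771/2) = 802119291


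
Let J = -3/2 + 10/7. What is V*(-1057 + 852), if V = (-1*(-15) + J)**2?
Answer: -8954605/196 ≈ -45687.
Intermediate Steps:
J = -1/14 (J = -3*1/2 + 10*(1/7) = -3/2 + 10/7 = -1/14 ≈ -0.071429)
V = 43681/196 (V = (-1*(-15) - 1/14)**2 = (15 - 1/14)**2 = (209/14)**2 = 43681/196 ≈ 222.86)
V*(-1057 + 852) = 43681*(-1057 + 852)/196 = (43681/196)*(-205) = -8954605/196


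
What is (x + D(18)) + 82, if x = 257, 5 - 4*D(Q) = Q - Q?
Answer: 1361/4 ≈ 340.25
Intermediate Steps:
D(Q) = 5/4 (D(Q) = 5/4 - (Q - Q)/4 = 5/4 - 1/4*0 = 5/4 + 0 = 5/4)
(x + D(18)) + 82 = (257 + 5/4) + 82 = 1033/4 + 82 = 1361/4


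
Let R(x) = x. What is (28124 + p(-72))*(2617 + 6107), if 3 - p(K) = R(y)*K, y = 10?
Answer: 251661228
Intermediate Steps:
p(K) = 3 - 10*K
(28124 + p(-72))*(2617 + 6107) = (28124 + (3 - 10*(-72)))*(2617 + 6107) = (28124 + (3 + 720))*8724 = (28124 + 723)*8724 = 28847*8724 = 251661228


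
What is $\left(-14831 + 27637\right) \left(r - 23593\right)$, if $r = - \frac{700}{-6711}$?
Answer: $- \frac{2027598605938}{6711} \approx -3.0213 \cdot 10^{8}$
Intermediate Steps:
$r = \frac{700}{6711}$ ($r = \left(-700\right) \left(- \frac{1}{6711}\right) = \frac{700}{6711} \approx 0.10431$)
$\left(-14831 + 27637\right) \left(r - 23593\right) = \left(-14831 + 27637\right) \left(\frac{700}{6711} - 23593\right) = 12806 \left(- \frac{158331923}{6711}\right) = - \frac{2027598605938}{6711}$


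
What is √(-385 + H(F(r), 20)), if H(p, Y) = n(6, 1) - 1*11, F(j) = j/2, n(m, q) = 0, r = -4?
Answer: 6*I*√11 ≈ 19.9*I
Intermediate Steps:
F(j) = j/2 (F(j) = j*(½) = j/2)
H(p, Y) = -11 (H(p, Y) = 0 - 1*11 = 0 - 11 = -11)
√(-385 + H(F(r), 20)) = √(-385 - 11) = √(-396) = 6*I*√11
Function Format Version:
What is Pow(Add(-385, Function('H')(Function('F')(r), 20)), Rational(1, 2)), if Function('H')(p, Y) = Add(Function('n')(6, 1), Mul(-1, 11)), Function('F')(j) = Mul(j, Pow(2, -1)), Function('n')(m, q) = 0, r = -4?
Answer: Mul(6, I, Pow(11, Rational(1, 2))) ≈ Mul(19.900, I)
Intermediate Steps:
Function('F')(j) = Mul(Rational(1, 2), j) (Function('F')(j) = Mul(j, Rational(1, 2)) = Mul(Rational(1, 2), j))
Function('H')(p, Y) = -11 (Function('H')(p, Y) = Add(0, Mul(-1, 11)) = Add(0, -11) = -11)
Pow(Add(-385, Function('H')(Function('F')(r), 20)), Rational(1, 2)) = Pow(Add(-385, -11), Rational(1, 2)) = Pow(-396, Rational(1, 2)) = Mul(6, I, Pow(11, Rational(1, 2)))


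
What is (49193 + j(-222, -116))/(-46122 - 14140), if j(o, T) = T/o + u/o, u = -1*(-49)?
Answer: -10920913/13378164 ≈ -0.81632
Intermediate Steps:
u = 49
j(o, T) = 49/o + T/o (j(o, T) = T/o + 49/o = 49/o + T/o)
(49193 + j(-222, -116))/(-46122 - 14140) = (49193 + (49 - 116)/(-222))/(-46122 - 14140) = (49193 - 1/222*(-67))/(-60262) = (49193 + 67/222)*(-1/60262) = (10920913/222)*(-1/60262) = -10920913/13378164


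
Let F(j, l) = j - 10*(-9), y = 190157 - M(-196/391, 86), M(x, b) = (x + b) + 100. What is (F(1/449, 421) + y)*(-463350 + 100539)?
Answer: -12105917355905634/175559 ≈ -6.8956e+10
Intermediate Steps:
M(x, b) = 100 + b + x (M(x, b) = (b + x) + 100 = 100 + b + x)
y = 74278857/391 (y = 190157 - (100 + 86 - 196/391) = 190157 - 1*72530/391 = 190157 - 72530/391 = 74278857/391 ≈ 1.8997e+5)
F(j, l) = 90 + j (F(j, l) = j + 90 = 90 + j)
(F(1/449, 421) + y)*(-463350 + 100539) = ((90 + 1/449) + 74278857/391)*(-463350 + 100539) = ((90 + 1/449) + 74278857/391)*(-362811) = (40411/449 + 74278857/391)*(-362811) = (33367007494/175559)*(-362811) = -12105917355905634/175559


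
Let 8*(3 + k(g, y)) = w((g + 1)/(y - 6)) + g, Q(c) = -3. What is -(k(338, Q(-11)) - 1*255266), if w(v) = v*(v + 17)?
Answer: 2296165/9 ≈ 2.5513e+5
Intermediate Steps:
w(v) = v*(17 + v)
k(g, y) = -3 + g/8 + (1 + g)*(17 + (1 + g)/(-6 + y))/(8*(-6 + y)) (k(g, y) = -3 + (((g + 1)/(y - 6))*(17 + (g + 1)/(y - 6)) + g)/8 = -3 + (((1 + g)/(-6 + y))*(17 + (1 + g)/(-6 + y)) + g)/8 = -3 + ((1 + g)*(17 + (1 + g)/(-6 + y))/(-6 + y) + g)/8 = -3 + (g + (1 + g)*(17 + (1 + g)/(-6 + y))/(-6 + y))/8 = -3 + (g/8 + (1 + g)*(17 + (1 + g)/(-6 + y))/(8*(-6 + y))) = -3 + g/8 + (1 + g)*(17 + (1 + g)/(-6 + y))/(8*(-6 + y)))
-(k(338, Q(-11)) - 1*255266) = -(((-6 - 3)²*(-24 + 338) + (1 + 338)*(-101 + 338 + 17*(-3)))/(8*(-6 - 3)²) - 1*255266) = -((⅛)*((-9)²*314 + 339*(-101 + 338 - 51))/(-9)² - 255266) = -((⅛)*(1/81)*(81*314 + 339*186) - 255266) = -((⅛)*(1/81)*(25434 + 63054) - 255266) = -((⅛)*(1/81)*88488 - 255266) = -(1229/9 - 255266) = -1*(-2296165/9) = 2296165/9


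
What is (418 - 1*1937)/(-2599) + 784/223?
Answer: 2376353/579577 ≈ 4.1002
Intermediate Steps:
(418 - 1*1937)/(-2599) + 784/223 = (418 - 1937)*(-1/2599) + 784*(1/223) = -1519*(-1/2599) + 784/223 = 1519/2599 + 784/223 = 2376353/579577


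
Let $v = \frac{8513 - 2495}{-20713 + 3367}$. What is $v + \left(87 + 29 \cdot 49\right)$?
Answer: $\frac{73875}{49} \approx 1507.7$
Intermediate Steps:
$v = - \frac{17}{49}$ ($v = \frac{6018}{-17346} = 6018 \left(- \frac{1}{17346}\right) = - \frac{17}{49} \approx -0.34694$)
$v + \left(87 + 29 \cdot 49\right) = - \frac{17}{49} + \left(87 + 29 \cdot 49\right) = - \frac{17}{49} + \left(87 + 1421\right) = - \frac{17}{49} + 1508 = \frac{73875}{49}$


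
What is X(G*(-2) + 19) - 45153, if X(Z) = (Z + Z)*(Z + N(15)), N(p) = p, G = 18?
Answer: -45085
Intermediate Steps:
X(Z) = 2*Z*(15 + Z) (X(Z) = (Z + Z)*(Z + 15) = (2*Z)*(15 + Z) = 2*Z*(15 + Z))
X(G*(-2) + 19) - 45153 = 2*(18*(-2) + 19)*(15 + (18*(-2) + 19)) - 45153 = 2*(-36 + 19)*(15 + (-36 + 19)) - 45153 = 2*(-17)*(15 - 17) - 45153 = 2*(-17)*(-2) - 45153 = 68 - 45153 = -45085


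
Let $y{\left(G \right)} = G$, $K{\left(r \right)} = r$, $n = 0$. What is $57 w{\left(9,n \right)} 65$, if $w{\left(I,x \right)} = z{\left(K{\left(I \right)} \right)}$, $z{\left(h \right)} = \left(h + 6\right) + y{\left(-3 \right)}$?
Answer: $44460$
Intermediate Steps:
$z{\left(h \right)} = 3 + h$ ($z{\left(h \right)} = \left(h + 6\right) - 3 = \left(6 + h\right) - 3 = 3 + h$)
$w{\left(I,x \right)} = 3 + I$
$57 w{\left(9,n \right)} 65 = 57 \left(3 + 9\right) 65 = 57 \cdot 12 \cdot 65 = 684 \cdot 65 = 44460$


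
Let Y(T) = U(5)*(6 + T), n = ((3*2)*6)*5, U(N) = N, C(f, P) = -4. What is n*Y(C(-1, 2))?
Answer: 1800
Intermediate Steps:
n = 180 (n = (6*6)*5 = 36*5 = 180)
Y(T) = 30 + 5*T (Y(T) = 5*(6 + T) = 30 + 5*T)
n*Y(C(-1, 2)) = 180*(30 + 5*(-4)) = 180*(30 - 20) = 180*10 = 1800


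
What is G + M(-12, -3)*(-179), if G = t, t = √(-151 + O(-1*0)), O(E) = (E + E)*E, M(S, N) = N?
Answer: 537 + I*√151 ≈ 537.0 + 12.288*I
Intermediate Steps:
O(E) = 2*E² (O(E) = (2*E)*E = 2*E²)
t = I*√151 (t = √(-151 + 2*(-1*0)²) = √(-151 + 2*0²) = √(-151 + 2*0) = √(-151 + 0) = √(-151) = I*√151 ≈ 12.288*I)
G = I*√151 ≈ 12.288*I
G + M(-12, -3)*(-179) = I*√151 - 3*(-179) = I*√151 + 537 = 537 + I*√151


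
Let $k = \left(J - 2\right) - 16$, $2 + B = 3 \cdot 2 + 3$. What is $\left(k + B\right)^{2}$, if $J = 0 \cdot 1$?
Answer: $121$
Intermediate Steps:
$J = 0$
$B = 7$ ($B = -2 + \left(3 \cdot 2 + 3\right) = -2 + \left(6 + 3\right) = -2 + 9 = 7$)
$k = -18$ ($k = \left(0 - 2\right) - 16 = -2 - 16 = -18$)
$\left(k + B\right)^{2} = \left(-18 + 7\right)^{2} = \left(-11\right)^{2} = 121$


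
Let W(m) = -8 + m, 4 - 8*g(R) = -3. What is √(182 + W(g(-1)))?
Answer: √2798/4 ≈ 13.224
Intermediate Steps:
g(R) = 7/8 (g(R) = ½ - ⅛*(-3) = ½ + 3/8 = 7/8)
√(182 + W(g(-1))) = √(182 + (-8 + 7/8)) = √(182 - 57/8) = √(1399/8) = √2798/4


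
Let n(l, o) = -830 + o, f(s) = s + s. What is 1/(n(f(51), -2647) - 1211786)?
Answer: -1/1215263 ≈ -8.2287e-7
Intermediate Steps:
f(s) = 2*s
1/(n(f(51), -2647) - 1211786) = 1/((-830 - 2647) - 1211786) = 1/(-3477 - 1211786) = 1/(-1215263) = -1/1215263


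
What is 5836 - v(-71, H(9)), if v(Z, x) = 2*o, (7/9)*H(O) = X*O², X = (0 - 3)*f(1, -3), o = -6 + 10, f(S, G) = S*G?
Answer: 5828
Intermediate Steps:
f(S, G) = G*S
o = 4
X = 9 (X = (0 - 3)*(-3*1) = -3*(-3) = 9)
H(O) = 81*O²/7 (H(O) = 9*(9*O²)/7 = 81*O²/7)
v(Z, x) = 8 (v(Z, x) = 2*4 = 8)
5836 - v(-71, H(9)) = 5836 - 1*8 = 5836 - 8 = 5828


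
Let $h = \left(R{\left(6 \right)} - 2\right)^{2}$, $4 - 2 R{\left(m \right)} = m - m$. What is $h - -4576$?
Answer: $4576$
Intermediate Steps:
$R{\left(m \right)} = 2$ ($R{\left(m \right)} = 2 - \frac{m - m}{2} = 2 - 0 = 2 + 0 = 2$)
$h = 0$ ($h = \left(2 - 2\right)^{2} = 0^{2} = 0$)
$h - -4576 = 0 - -4576 = 0 + 4576 = 4576$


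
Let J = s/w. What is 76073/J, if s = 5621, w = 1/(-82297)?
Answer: -76073/462591437 ≈ -0.00016445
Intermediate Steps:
w = -1/82297 ≈ -1.2151e-5
J = -462591437 (J = 5621/(-1/82297) = 5621*(-82297) = -462591437)
76073/J = 76073/(-462591437) = 76073*(-1/462591437) = -76073/462591437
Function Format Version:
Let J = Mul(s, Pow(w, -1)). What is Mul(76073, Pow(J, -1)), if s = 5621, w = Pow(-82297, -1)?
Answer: Rational(-76073, 462591437) ≈ -0.00016445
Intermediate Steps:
w = Rational(-1, 82297) ≈ -1.2151e-5
J = -462591437 (J = Mul(5621, Pow(Rational(-1, 82297), -1)) = Mul(5621, -82297) = -462591437)
Mul(76073, Pow(J, -1)) = Mul(76073, Pow(-462591437, -1)) = Mul(76073, Rational(-1, 462591437)) = Rational(-76073, 462591437)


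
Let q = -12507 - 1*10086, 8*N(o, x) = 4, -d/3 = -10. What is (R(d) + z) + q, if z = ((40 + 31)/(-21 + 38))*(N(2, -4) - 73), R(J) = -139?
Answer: -783183/34 ≈ -23035.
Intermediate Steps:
d = 30 (d = -3*(-10) = 30)
N(o, x) = 1/2 (N(o, x) = (1/8)*4 = 1/2)
q = -22593 (q = -12507 - 10086 = -22593)
z = -10295/34 (z = ((40 + 31)/(-21 + 38))*(1/2 - 73) = (71/17)*(-145/2) = -10295/34 ≈ -302.79)
(R(d) + z) + q = (-139 - 10295/34) - 22593 = -15021/34 - 22593 = -783183/34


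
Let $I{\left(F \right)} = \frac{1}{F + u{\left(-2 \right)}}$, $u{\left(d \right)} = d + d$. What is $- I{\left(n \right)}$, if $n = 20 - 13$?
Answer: $- \frac{1}{3} \approx -0.33333$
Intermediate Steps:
$u{\left(d \right)} = 2 d$
$n = 7$ ($n = 20 - 13 = 7$)
$I{\left(F \right)} = \frac{1}{-4 + F}$ ($I{\left(F \right)} = \frac{1}{F + 2 \left(-2\right)} = \frac{1}{F - 4} = \frac{1}{-4 + F}$)
$- I{\left(n \right)} = - \frac{1}{-4 + 7} = - \frac{1}{3}$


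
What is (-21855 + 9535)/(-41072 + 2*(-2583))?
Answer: 6160/23119 ≈ 0.26645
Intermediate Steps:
(-21855 + 9535)/(-41072 + 2*(-2583)) = -12320/(-41072 - 5166) = -12320/(-46238) = -12320*(-1/46238) = 6160/23119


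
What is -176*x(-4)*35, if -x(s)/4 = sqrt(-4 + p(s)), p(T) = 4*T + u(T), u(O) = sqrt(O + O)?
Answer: 24640*sqrt(-20 + 2*I*sqrt(2)) ≈ 7772.5 + 1.1047e+5*I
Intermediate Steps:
u(O) = sqrt(2)*sqrt(O) (u(O) = sqrt(2*O) = sqrt(2)*sqrt(O))
p(T) = 4*T + sqrt(2)*sqrt(T)
x(s) = -4*sqrt(-4 + 4*s + sqrt(2)*sqrt(s)) (x(s) = -4*sqrt(-4 + (4*s + sqrt(2)*sqrt(s))) = -4*sqrt(-4 + 4*s + sqrt(2)*sqrt(s)))
-176*x(-4)*35 = -(-704)*sqrt(-4 + 4*(-4) + sqrt(2)*sqrt(-4))*35 = -(-704)*sqrt(-4 - 16 + sqrt(2)*(2*I))*35 = -(-704)*sqrt(-4 - 16 + 2*I*sqrt(2))*35 = -(-704)*sqrt(-20 + 2*I*sqrt(2))*35 = (704*sqrt(-20 + 2*I*sqrt(2)))*35 = 24640*sqrt(-20 + 2*I*sqrt(2))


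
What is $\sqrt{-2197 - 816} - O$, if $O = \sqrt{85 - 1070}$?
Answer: $i \left(\sqrt{3013} - \sqrt{985}\right) \approx 23.506 i$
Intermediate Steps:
$O = i \sqrt{985}$ ($O = \sqrt{-985} = i \sqrt{985} \approx 31.385 i$)
$\sqrt{-2197 - 816} - O = \sqrt{-2197 - 816} - i \sqrt{985} = \sqrt{-3013} - i \sqrt{985} = i \sqrt{3013} - i \sqrt{985}$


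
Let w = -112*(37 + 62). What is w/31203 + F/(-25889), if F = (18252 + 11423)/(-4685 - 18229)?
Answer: -730744829447/2056695632982 ≈ -0.35530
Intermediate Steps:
F = -29675/22914 (F = 29675/(-22914) = 29675*(-1/22914) = -29675/22914 ≈ -1.2951)
w = -11088 (w = -112*99 = -11088)
w/31203 + F/(-25889) = -11088/31203 - 29675/22914/(-25889) = -11088*1/31203 - 29675/22914*(-1/25889) = -1232/3467 + 29675/593220546 = -730744829447/2056695632982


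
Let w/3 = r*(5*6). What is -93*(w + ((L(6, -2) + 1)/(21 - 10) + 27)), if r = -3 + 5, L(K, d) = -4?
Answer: -211482/11 ≈ -19226.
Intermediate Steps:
r = 2
w = 180 (w = 3*(2*(5*6)) = 3*(2*30) = 3*60 = 180)
-93*(w + ((L(6, -2) + 1)/(21 - 10) + 27)) = -93*(180 + ((-4 + 1)/(21 - 10) + 27)) = -93*(180 + (-3/11 + 27)) = -93*(180 + 294/11) = -93*2274/11 = -211482/11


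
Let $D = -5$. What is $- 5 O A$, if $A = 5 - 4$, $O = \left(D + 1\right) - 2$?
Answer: $30$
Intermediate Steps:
$O = -6$ ($O = \left(-5 + 1\right) - 2 = -4 - 2 = -6$)
$A = 1$
$- 5 O A = \left(-5\right) \left(-6\right) 1 = 30 \cdot 1 = 30$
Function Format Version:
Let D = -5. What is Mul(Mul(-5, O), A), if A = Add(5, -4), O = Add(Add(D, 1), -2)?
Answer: 30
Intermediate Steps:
O = -6 (O = Add(Add(-5, 1), -2) = Add(-4, -2) = -6)
A = 1
Mul(Mul(-5, O), A) = Mul(Mul(-5, -6), 1) = Mul(30, 1) = 30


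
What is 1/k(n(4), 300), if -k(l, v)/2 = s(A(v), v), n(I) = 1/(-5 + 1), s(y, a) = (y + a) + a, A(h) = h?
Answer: -1/1800 ≈ -0.00055556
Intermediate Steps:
s(y, a) = y + 2*a (s(y, a) = (a + y) + a = y + 2*a)
n(I) = -¼ (n(I) = 1/(-4) = -¼)
k(l, v) = -6*v (k(l, v) = -2*(v + 2*v) = -6*v)
1/k(n(4), 300) = 1/(-6*300) = 1/(-1800) = -1/1800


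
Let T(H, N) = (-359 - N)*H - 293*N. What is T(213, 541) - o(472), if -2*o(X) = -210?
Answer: -350318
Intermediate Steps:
o(X) = 105 (o(X) = -1/2*(-210) = 105)
T(H, N) = -293*N + H*(-359 - N) (T(H, N) = H*(-359 - N) - 293*N = -293*N + H*(-359 - N))
T(213, 541) - o(472) = (-359*213 - 293*541 - 1*213*541) - 1*105 = (-76467 - 158513 - 115233) - 105 = -350213 - 105 = -350318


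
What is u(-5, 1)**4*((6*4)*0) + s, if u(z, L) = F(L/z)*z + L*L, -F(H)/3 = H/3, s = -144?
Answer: -144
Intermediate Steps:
F(H) = -H (F(H) = -3*H/3 = -H)
u(z, L) = L**2 - L (u(z, L) = (-L/z)*z + L*L = (-L/z)*z + L**2 = -L + L**2 = L**2 - L)
u(-5, 1)**4*((6*4)*0) + s = (1*(-1 + 1))**4*((6*4)*0) - 144 = (1*0)**4*(24*0) - 144 = 0**4*0 - 144 = 0*0 - 144 = 0 - 144 = -144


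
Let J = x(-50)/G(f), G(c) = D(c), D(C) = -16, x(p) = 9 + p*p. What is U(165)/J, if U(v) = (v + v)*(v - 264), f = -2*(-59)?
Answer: 522720/2509 ≈ 208.34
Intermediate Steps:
x(p) = 9 + p**2
f = 118
G(c) = -16
U(v) = 2*v*(-264 + v) (U(v) = (2*v)*(-264 + v) = 2*v*(-264 + v))
J = -2509/16 (J = (9 + (-50)**2)/(-16) = (9 + 2500)*(-1/16) = 2509*(-1/16) = -2509/16 ≈ -156.81)
U(165)/J = (2*165*(-264 + 165))/(-2509/16) = (2*165*(-99))*(-16/2509) = -32670*(-16/2509) = 522720/2509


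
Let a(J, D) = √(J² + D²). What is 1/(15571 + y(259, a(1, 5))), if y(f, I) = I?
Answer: 15571/242456015 - √26/242456015 ≈ 6.4201e-5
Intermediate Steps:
a(J, D) = √(D² + J²)
1/(15571 + y(259, a(1, 5))) = 1/(15571 + √(5² + 1²)) = 1/(15571 + √(25 + 1)) = 1/(15571 + √26)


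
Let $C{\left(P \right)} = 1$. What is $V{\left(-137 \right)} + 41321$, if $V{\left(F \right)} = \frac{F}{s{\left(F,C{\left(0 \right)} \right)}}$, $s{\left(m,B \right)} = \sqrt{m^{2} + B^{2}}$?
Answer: $41321 - \frac{137 \sqrt{18770}}{18770} \approx 41320.0$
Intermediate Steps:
$s{\left(m,B \right)} = \sqrt{B^{2} + m^{2}}$
$V{\left(F \right)} = \frac{F}{\sqrt{1 + F^{2}}}$ ($V{\left(F \right)} = \frac{F}{\sqrt{1^{2} + F^{2}}} = \frac{F}{\sqrt{1 + F^{2}}}$)
$V{\left(-137 \right)} + 41321 = - \frac{137}{\sqrt{1 + \left(-137\right)^{2}}} + 41321 = - \frac{137}{\sqrt{1 + 18769}} + 41321 = - \frac{137}{\sqrt{18770}} + 41321 = - 137 \frac{\sqrt{18770}}{18770} + 41321 = - \frac{137 \sqrt{18770}}{18770} + 41321 = 41321 - \frac{137 \sqrt{18770}}{18770}$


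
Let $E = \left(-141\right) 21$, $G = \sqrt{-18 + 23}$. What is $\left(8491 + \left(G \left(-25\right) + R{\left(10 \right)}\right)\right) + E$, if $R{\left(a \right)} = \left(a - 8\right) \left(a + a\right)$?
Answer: $5570 - 25 \sqrt{5} \approx 5514.1$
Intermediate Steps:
$G = \sqrt{5} \approx 2.2361$
$R{\left(a \right)} = 2 a \left(-8 + a\right)$ ($R{\left(a \right)} = \left(-8 + a\right) 2 a = 2 a \left(-8 + a\right)$)
$E = -2961$
$\left(8491 + \left(G \left(-25\right) + R{\left(10 \right)}\right)\right) + E = \left(8491 + \left(\sqrt{5} \left(-25\right) + 2 \cdot 10 \left(-8 + 10\right)\right)\right) - 2961 = \left(8491 + \left(- 25 \sqrt{5} + 2 \cdot 10 \cdot 2\right)\right) - 2961 = \left(8491 + \left(- 25 \sqrt{5} + 40\right)\right) - 2961 = \left(8491 + \left(40 - 25 \sqrt{5}\right)\right) - 2961 = \left(8531 - 25 \sqrt{5}\right) - 2961 = 5570 - 25 \sqrt{5}$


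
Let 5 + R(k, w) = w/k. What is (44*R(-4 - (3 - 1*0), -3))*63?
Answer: -12672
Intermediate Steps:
R(k, w) = -5 + w/k
(44*R(-4 - (3 - 1*0), -3))*63 = (44*(-5 - 3/(-4 - (3 - 1*0))))*63 = (44*(-5 - 3/(-4 - (3 + 0))))*63 = (44*(-5 - 3/(-4 - 1*3)))*63 = (44*(-5 - 3/(-4 - 3)))*63 = (44*(-5 - 3/(-7)))*63 = (44*(-5 - 3*(-1/7)))*63 = (44*(-5 + 3/7))*63 = (44*(-32/7))*63 = -1408/7*63 = -12672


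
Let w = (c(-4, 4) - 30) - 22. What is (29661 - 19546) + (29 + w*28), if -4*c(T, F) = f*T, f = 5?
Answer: 8828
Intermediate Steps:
c(T, F) = -5*T/4
w = -47 (w = (-5/4*(-4) - 30) - 22 = (5 - 30) - 22 = -25 - 22 = -47)
(29661 - 19546) + (29 + w*28) = (29661 - 19546) + (29 - 47*28) = 10115 + (29 - 1316) = 10115 - 1287 = 8828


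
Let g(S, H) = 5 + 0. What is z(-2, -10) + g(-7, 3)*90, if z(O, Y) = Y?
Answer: 440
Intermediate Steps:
g(S, H) = 5
z(-2, -10) + g(-7, 3)*90 = -10 + 5*90 = -10 + 450 = 440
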